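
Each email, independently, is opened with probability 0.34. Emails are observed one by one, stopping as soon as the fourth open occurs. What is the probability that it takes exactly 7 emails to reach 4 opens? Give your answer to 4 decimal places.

Y = trial on which the fourth success occurs; negative binomial, r=4, p=0.34.
P(Y=7) = C(6,3) · p^4 · (1−p)^3
= 20 · 0.013363 · 0.2875 = 0.076838

0.0768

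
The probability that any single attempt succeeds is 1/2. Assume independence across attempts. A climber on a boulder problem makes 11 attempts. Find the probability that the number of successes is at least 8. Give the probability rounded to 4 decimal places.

0.1133

X ~ Binomial(11, 0.50); P(X ≥ 8) = Σ C(11,k) p^k (1−p)^(11−k) over k:
  k=8: C(11,8)·0.50^8·0.50^3 = 0.080566
  k=9: C(11,9)·0.50^9·0.50^2 = 0.026855
  k=10: C(11,10)·0.50^10·0.50^1 = 0.005371
  k=11: C(11,11)·0.50^11·0.50^0 = 0.000488
Total = 0.113281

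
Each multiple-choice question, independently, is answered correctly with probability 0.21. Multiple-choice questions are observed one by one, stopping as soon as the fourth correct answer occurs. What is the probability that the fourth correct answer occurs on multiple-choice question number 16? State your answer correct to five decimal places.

0.05229

Y = trial on which the fourth success occurs; negative binomial, r=4, p=0.21.
P(Y=16) = C(15,3) · p^4 · (1−p)^12
= 455 · 0.0019448 · 0.059092 = 0.0522894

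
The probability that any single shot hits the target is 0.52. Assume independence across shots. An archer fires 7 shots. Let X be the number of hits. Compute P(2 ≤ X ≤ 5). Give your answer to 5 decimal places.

X ~ Binomial(7, 0.52); P(2 ≤ X ≤ 5) = Σ C(7,k) p^k (1−p)^(7−k) over k:
  k=2: C(7,2)·0.52^2·0.48^5 = 0.1446879
  k=3: C(7,3)·0.52^3·0.48^4 = 0.2612420
  k=4: C(7,4)·0.52^4·0.48^3 = 0.2830122
  k=5: C(7,5)·0.52^5·0.48^2 = 0.1839579
Total = 0.8729000

0.87290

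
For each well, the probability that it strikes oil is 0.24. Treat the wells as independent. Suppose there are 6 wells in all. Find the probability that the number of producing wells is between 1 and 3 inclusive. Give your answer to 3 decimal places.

X ~ Binomial(6, 0.24); P(1 ≤ X ≤ 3) = Σ C(6,k) p^k (1−p)^(6−k) over k:
  k=1: C(6,1)·0.24^1·0.76^5 = 0.36512
  k=2: C(6,2)·0.24^2·0.76^4 = 0.28825
  k=3: C(6,3)·0.24^3·0.76^3 = 0.12137
Total = 0.77473

0.775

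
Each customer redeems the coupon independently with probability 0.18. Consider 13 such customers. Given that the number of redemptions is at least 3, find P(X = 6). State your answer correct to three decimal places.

0.034

X ~ Binomial(13, 0.18). Want P(X=6 | X≥3) = P(X=6) / P(X≥3).
P(X=6) = C(13,6)·0.18^6·0.82^7 = 0.01455
P(X≥3) = 1 − 0.07578 − 0.21626 − 0.28483 = 0.42312
Ratio = 0.01455 / 0.42312 = 0.03439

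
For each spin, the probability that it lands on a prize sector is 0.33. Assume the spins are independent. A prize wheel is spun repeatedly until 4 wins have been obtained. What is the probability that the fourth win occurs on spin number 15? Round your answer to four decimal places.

Y = trial on which the fourth success occurs; negative binomial, r=4, p=0.33.
P(Y=15) = C(14,3) · p^4 · (1−p)^11
= 364 · 0.011859 · 0.012213 = 0.052721

0.0527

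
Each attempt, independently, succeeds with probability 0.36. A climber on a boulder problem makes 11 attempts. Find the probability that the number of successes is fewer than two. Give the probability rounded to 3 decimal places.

X ~ Binomial(11, 0.36); P(X ≤ 1) = Σ C(11,k) p^k (1−p)^(11−k) over k:
  k=0: C(11,0)·0.36^0·0.64^11 = 0.00738
  k=1: C(11,1)·0.36^1·0.64^10 = 0.04566
Total = 0.05303

0.053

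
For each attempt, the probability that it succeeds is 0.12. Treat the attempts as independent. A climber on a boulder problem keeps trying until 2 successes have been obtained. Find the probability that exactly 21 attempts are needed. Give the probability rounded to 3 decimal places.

Y = trial on which the second success occurs; negative binomial, r=2, p=0.12.
P(Y=21) = C(20,1) · p^2 · (1−p)^19
= 20 · 0.0144 · 0.08814 = 0.02538

0.025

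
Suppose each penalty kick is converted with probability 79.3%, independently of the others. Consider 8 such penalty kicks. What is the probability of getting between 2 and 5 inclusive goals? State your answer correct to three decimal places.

0.219

X ~ Binomial(8, 0.793); P(2 ≤ X ≤ 5) = Σ C(8,k) p^k (1−p)^(8−k) over k:
  k=2: C(8,2)·0.793^2·0.207^6 = 0.00139
  k=3: C(8,3)·0.793^3·0.207^5 = 0.01061
  k=4: C(8,4)·0.793^4·0.207^4 = 0.05082
  k=5: C(8,5)·0.793^5·0.207^3 = 0.15576
Total = 0.21859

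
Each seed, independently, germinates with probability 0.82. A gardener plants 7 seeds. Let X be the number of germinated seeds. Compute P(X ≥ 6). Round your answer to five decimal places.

0.63233

X ~ Binomial(7, 0.82); P(X ≥ 6) = Σ C(7,k) p^k (1−p)^(7−k) over k:
  k=6: C(7,6)·0.82^6·0.18^1 = 0.3830484
  k=7: C(7,7)·0.82^7·0.18^0 = 0.2492855
Total = 0.6323339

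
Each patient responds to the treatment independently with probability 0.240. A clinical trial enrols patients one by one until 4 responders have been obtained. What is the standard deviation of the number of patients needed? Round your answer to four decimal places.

7.2648

Y = total patients until the fourth success; negative binomial with r=4, p=0.24.
SD(Y) = √[r(1−p)/p²] = √(52.777778) = 7.264832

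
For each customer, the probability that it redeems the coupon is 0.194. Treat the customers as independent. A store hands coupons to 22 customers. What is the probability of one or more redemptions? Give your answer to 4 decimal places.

0.9913

P(at least one) = 1 − P(none) = 1 − (1 − 0.194)^22
= 1 − 0.008697 = 0.991303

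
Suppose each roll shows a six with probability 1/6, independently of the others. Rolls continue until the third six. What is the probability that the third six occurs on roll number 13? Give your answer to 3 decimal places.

Y = trial on which the third success occurs; negative binomial, r=3, p=0.166667.
P(Y=13) = C(12,2) · p^3 · (1−p)^10
= 66 · 0.0046296 · 0.16151 = 0.04935

0.049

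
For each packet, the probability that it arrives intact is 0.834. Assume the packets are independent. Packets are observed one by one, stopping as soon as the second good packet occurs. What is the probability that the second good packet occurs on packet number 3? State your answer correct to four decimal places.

0.2309

Y = trial on which the second success occurs; negative binomial, r=2, p=0.834.
P(Y=3) = C(2,1) · p^2 · (1−p)^1
= 2 · 0.69556 · 0.166 = 0.230925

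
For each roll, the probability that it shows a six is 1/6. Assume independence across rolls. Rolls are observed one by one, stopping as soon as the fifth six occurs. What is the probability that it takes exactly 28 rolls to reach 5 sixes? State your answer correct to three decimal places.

0.034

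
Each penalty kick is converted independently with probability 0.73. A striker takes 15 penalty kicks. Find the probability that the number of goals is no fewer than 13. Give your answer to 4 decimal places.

0.1863

X ~ Binomial(15, 0.73); P(X ≥ 13) = Σ C(15,k) p^k (1−p)^(15−k) over k:
  k=13: C(15,13)·0.73^13·0.27^2 = 0.127972
  k=14: C(15,14)·0.73^14·0.27^1 = 0.049428
  k=15: C(15,15)·0.73^15·0.27^0 = 0.008909
Total = 0.186309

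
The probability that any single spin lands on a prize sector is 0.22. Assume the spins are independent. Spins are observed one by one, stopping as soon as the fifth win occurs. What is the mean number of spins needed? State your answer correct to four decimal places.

Y = total spins until the fifth success; negative binomial with r=5, p=0.22.
E[Y] = r / p = 5 / 0.22 = 22.727273

22.7273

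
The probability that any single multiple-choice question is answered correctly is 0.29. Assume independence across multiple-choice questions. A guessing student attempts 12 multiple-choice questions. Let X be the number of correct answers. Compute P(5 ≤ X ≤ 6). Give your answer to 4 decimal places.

X ~ Binomial(12, 0.29); P(5 ≤ X ≤ 6) = Σ C(12,k) p^k (1−p)^(12−k) over k:
  k=5: C(12,5)·0.29^5·0.71^7 = 0.147749
  k=6: C(12,6)·0.29^6·0.71^6 = 0.070406
Total = 0.218155

0.2182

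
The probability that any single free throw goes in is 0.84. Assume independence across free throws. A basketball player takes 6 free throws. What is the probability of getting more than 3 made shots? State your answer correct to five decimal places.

X ~ Binomial(6, 0.84); P(X ≥ 4) = Σ C(6,k) p^k (1−p)^(6−k) over k:
  k=4: C(6,4)·0.84^4·0.16^2 = 0.1911826
  k=5: C(6,5)·0.84^5·0.16^1 = 0.4014835
  k=6: C(6,6)·0.84^6·0.16^0 = 0.3512980
Total = 0.9439641

0.94396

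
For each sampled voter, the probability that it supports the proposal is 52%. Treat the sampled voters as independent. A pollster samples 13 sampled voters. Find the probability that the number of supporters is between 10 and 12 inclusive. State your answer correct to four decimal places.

0.0617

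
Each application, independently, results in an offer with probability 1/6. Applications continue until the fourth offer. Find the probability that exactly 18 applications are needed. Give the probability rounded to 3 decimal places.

0.041

Y = trial on which the fourth success occurs; negative binomial, r=4, p=0.166667.
P(Y=18) = C(17,3) · p^4 · (1−p)^14
= 680 · 0.0007716 · 0.077887 = 0.04087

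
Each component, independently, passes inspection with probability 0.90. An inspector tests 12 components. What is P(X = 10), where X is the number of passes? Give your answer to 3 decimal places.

X ~ Binomial(n=12, p=0.90).
P(X=10) = C(12,10) · p^10 · (1−p)^2
= 66 · 0.34868 · 0.01 = 0.23013

0.230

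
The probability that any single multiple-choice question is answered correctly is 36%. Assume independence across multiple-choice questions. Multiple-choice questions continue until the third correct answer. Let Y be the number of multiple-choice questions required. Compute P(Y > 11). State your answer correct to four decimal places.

Needing more than 11 multiple-choice questions ⇔ fewer than 3 successes in the first 11. With X ~ Binomial(11, 0.36), P(Y > 11) = P(X ≤ 2).
  k=0: C(11,0)·0.36^0·0.64^11 = 0.007379
  k=1: C(11,1)·0.36^1·0.64^10 = 0.045656
  k=2: C(11,2)·0.36^2·0.64^9 = 0.128407
P(X ≤ 2) = 0.181441

0.1814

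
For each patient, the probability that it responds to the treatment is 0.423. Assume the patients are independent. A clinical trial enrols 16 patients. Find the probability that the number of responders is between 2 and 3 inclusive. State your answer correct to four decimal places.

X ~ Binomial(16, 0.423); P(2 ≤ X ≤ 3) = Σ C(16,k) p^k (1−p)^(16−k) over k:
  k=2: C(16,2)·0.423^2·0.577^14 = 0.009735
  k=3: C(16,3)·0.423^3·0.577^13 = 0.033304
Total = 0.043039

0.0430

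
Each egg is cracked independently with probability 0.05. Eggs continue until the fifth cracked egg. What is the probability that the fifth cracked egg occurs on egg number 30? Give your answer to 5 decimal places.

Y = trial on which the fifth success occurs; negative binomial, r=5, p=0.05.
P(Y=30) = C(29,4) · p^5 · (1−p)^25
= 23751 · 3.125e-07 · 0.27739 = 0.0020588

0.00206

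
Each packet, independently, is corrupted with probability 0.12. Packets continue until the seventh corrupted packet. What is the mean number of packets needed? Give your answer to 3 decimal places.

58.333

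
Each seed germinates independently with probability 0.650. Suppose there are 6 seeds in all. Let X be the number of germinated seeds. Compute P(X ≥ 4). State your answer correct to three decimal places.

X ~ Binomial(6, 0.65); P(X ≥ 4) = Σ C(6,k) p^k (1−p)^(6−k) over k:
  k=4: C(6,4)·0.65^4·0.35^2 = 0.32801
  k=5: C(6,5)·0.65^5·0.35^1 = 0.24366
  k=6: C(6,6)·0.65^6·0.35^0 = 0.07542
Total = 0.64709

0.647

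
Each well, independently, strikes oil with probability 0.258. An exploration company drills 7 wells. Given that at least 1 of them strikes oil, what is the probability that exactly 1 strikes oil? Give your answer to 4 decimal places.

0.3440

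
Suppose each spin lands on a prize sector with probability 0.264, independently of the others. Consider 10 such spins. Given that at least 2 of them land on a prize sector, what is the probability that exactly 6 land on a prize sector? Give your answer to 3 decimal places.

X ~ Binomial(10, 0.264). Want P(X=6 | X≥2) = P(X=6) / P(X≥2).
P(X=6) = C(10,6)·0.264^6·0.736^4 = 0.02086
P(X≥2) = 1 − 0.04664 − 0.16730 = 0.78605
Ratio = 0.02086 / 0.78605 = 0.02654

0.027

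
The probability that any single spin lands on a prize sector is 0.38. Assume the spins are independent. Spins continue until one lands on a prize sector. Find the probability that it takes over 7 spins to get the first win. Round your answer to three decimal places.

Y = number of spins to the first success; geometric, p = 0.38.
P(Y > 7) = P(first 7 all fail) = (1−p)^7 = 0.03522

0.035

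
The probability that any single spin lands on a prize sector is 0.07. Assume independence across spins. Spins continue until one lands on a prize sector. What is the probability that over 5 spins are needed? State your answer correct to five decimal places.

0.69569

Y = number of spins to the first success; geometric, p = 0.07.
P(Y > 5) = P(first 5 all fail) = (1−p)^5 = 0.6956884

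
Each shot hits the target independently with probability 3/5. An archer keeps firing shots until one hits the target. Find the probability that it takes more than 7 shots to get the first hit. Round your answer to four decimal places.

0.0016

Y = number of shots to the first success; geometric, p = 0.60.
P(Y > 7) = P(first 7 all fail) = (1−p)^7 = 0.001638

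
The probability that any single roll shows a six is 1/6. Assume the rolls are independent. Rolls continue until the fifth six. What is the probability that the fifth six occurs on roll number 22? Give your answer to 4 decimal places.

0.0347

Y = trial on which the fifth success occurs; negative binomial, r=5, p=0.166667.
P(Y=22) = C(21,4) · p^5 · (1−p)^17
= 5985 · 0.0001286 · 0.045073 = 0.034692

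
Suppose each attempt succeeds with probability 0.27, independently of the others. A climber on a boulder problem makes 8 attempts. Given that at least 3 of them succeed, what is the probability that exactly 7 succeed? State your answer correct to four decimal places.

0.0016

X ~ Binomial(8, 0.27). Want P(X=7 | X≥3) = P(X=7) / P(X≥3).
P(X=7) = C(8,7)·0.27^7·0.73^1 = 0.000611
P(X≥3) = 1 − 0.080646 − 0.238624 − 0.308903 = 0.371827
Ratio = 0.000611 / 0.371827 = 0.001643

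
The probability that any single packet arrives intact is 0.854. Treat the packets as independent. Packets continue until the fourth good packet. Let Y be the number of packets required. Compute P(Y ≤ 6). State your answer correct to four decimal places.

Finishing within 6 packets ⇔ at least 4 successes in the first 6. With X ~ Binomial(6, 0.854), P(Y ≤ 6) = 1 − P(X ≤ 3).
  k=0: C(6,0)·0.854^0·0.146^6 = 0.000010
  k=1: C(6,1)·0.854^1·0.146^5 = 0.000340
  k=2: C(6,2)·0.854^2·0.146^4 = 0.004971
  k=3: C(6,3)·0.854^3·0.146^3 = 0.038767
1 − 0.044087 = 0.955913

0.9559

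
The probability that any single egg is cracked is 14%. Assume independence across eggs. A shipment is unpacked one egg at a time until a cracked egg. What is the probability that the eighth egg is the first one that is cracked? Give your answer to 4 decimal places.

0.0487

Geometric (trials to first success), p = 0.14.
P(Y = 8) = (1−p)^7 · p = 0.34793 · 0.14 = 0.048710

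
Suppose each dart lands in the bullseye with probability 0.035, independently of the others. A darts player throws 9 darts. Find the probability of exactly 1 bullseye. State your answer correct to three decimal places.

0.237

X ~ Binomial(n=9, p=0.035).
P(X=1) = C(9,1) · p^1 · (1−p)^8
= 9 · 0.035 · 0.752 = 0.23688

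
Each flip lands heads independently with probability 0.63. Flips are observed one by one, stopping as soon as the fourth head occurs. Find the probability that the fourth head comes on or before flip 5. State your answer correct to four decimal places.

Finishing within 5 flips ⇔ at least 4 successes in the first 5. With X ~ Binomial(5, 0.63), P(Y ≤ 5) = 1 − P(X ≤ 3).
  k=0: C(5,0)·0.63^0·0.37^5 = 0.006934
  k=1: C(5,1)·0.63^1·0.37^4 = 0.059036
  k=2: C(5,2)·0.63^2·0.37^3 = 0.201042
  k=3: C(5,3)·0.63^3·0.37^2 = 0.342314
1 − 0.609327 = 0.390673

0.3907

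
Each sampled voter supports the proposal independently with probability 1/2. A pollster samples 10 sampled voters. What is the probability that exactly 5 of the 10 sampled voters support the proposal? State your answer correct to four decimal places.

0.2461

X ~ Binomial(n=10, p=0.50).
P(X=5) = C(10,5) · p^5 · (1−p)^5
= 252 · 0.03125 · 0.03125 = 0.246094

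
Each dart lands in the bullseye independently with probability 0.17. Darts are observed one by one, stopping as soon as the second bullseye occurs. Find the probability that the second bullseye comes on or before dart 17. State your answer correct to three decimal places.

Finishing within 17 darts ⇔ at least 2 successes in the first 17. With X ~ Binomial(17, 0.17), P(Y ≤ 17) = 1 − P(X ≤ 1).
  k=0: C(17,0)·0.17^0·0.83^17 = 0.04210
  k=1: C(17,1)·0.17^1·0.83^16 = 0.14660
1 − 0.18871 = 0.81129

0.811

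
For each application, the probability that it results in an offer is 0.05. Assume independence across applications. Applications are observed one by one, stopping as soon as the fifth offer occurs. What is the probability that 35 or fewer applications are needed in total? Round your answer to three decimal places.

0.029

Finishing within 35 applications ⇔ at least 5 successes in the first 35. With X ~ Binomial(35, 0.05), P(Y ≤ 35) = 1 − P(X ≤ 4).
  k=0: C(35,0)·0.05^0·0.95^35 = 0.16608
  k=1: C(35,1)·0.05^1·0.95^34 = 0.30594
  k=2: C(35,2)·0.05^2·0.95^33 = 0.27374
  k=3: C(35,3)·0.05^3·0.95^32 = 0.15848
  k=4: C(35,4)·0.05^4·0.95^31 = 0.06673
1 − 0.97097 = 0.02903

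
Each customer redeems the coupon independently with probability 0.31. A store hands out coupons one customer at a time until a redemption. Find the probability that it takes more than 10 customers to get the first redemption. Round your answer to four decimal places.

0.0245

Y = number of customers to the first success; geometric, p = 0.31.
P(Y > 10) = P(first 10 all fail) = (1−p)^10 = 0.024462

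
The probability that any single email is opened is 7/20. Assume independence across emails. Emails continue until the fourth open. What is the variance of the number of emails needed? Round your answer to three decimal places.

Y = total emails until the fourth success; negative binomial with r=4, p=0.35.
Var(Y) = r(1−p)/p² = 4·0.65 / 0.35² = 21.22449

21.224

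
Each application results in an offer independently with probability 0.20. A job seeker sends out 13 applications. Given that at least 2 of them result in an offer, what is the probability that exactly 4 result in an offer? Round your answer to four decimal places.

0.2004

X ~ Binomial(13, 0.20). Want P(X=4 | X≥2) = P(X=4) / P(X≥2).
P(X=4) = C(13,4)·0.20^4·0.80^9 = 0.153545
P(X≥2) = 1 − 0.054976 − 0.178671 = 0.766354
Ratio = 0.153545 / 0.766354 = 0.200358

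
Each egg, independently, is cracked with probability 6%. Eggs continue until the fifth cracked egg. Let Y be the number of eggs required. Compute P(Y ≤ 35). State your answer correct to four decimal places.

0.0563

Finishing within 35 eggs ⇔ at least 5 successes in the first 35. With X ~ Binomial(35, 0.06), P(Y ≤ 35) = 1 − P(X ≤ 4).
  k=0: C(35,0)·0.06^0·0.94^35 = 0.114677
  k=1: C(35,1)·0.06^1·0.94^34 = 0.256192
  k=2: C(35,2)·0.06^2·0.94^33 = 0.277996
  k=3: C(35,3)·0.06^3·0.94^32 = 0.195189
  k=4: C(35,4)·0.06^4·0.94^31 = 0.099671
1 − 0.943725 = 0.056275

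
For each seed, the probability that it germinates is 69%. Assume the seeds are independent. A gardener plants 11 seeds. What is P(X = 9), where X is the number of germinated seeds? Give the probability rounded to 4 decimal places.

X ~ Binomial(n=11, p=0.69).
P(X=9) = C(11,9) · p^9 · (1−p)^2
= 55 · 0.035452 · 0.0961 = 0.187382

0.1874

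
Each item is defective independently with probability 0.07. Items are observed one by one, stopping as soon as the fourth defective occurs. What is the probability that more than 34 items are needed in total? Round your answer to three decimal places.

Needing more than 34 items ⇔ fewer than 4 successes in the first 34. With X ~ Binomial(34, 0.07), P(Y > 34) = P(X ≤ 3).
  k=0: C(34,0)·0.07^0·0.93^34 = 0.08480
  k=1: C(34,1)·0.07^1·0.93^33 = 0.21703
  k=2: C(34,2)·0.07^2·0.93^32 = 0.26953
  k=3: C(34,3)·0.07^3·0.93^31 = 0.21640
P(X ≤ 3) = 0.78777

0.788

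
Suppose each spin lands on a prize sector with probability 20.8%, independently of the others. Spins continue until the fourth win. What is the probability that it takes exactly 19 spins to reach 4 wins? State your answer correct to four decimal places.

Y = trial on which the fourth success occurs; negative binomial, r=4, p=0.208.
P(Y=19) = C(18,3) · p^4 · (1−p)^15
= 816 · 0.0018718 · 0.030261 = 0.046219

0.0462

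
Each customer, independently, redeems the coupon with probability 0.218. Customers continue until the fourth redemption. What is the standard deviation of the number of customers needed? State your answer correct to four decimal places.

Y = total customers until the fourth success; negative binomial with r=4, p=0.218.
SD(Y) = √[r(1−p)/p²] = √(65.819375) = 8.112914

8.1129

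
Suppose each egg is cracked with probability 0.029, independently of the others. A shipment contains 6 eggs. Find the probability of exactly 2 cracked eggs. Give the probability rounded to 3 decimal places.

0.011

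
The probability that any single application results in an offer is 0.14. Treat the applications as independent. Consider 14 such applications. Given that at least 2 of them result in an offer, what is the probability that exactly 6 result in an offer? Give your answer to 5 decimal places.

X ~ Binomial(14, 0.14). Want P(X=6 | X≥2) = P(X=6) / P(X≥2).
P(X=6) = C(14,6)·0.14^6·0.86^8 = 0.0067657
P(X≥2) = 1 − 0.1210538 − 0.2758900 = 0.6030562
Ratio = 0.0067657 / 0.6030562 = 0.0112190

0.01122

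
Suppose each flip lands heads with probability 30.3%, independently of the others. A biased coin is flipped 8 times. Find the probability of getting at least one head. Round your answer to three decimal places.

P(at least one) = 1 − P(none) = 1 − (1 − 0.303)^8
= 1 − 0.05570 = 0.94430

0.944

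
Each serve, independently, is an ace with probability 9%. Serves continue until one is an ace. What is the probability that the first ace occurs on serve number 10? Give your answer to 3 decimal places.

0.039

Geometric (trials to first success), p = 0.09.
P(Y = 10) = (1−p)^9 · p = 0.42793 · 0.09 = 0.03851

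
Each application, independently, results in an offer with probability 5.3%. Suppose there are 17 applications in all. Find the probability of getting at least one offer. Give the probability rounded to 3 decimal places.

0.604

P(at least one) = 1 − P(none) = 1 − (1 − 0.053)^17
= 1 − 0.39623 = 0.60377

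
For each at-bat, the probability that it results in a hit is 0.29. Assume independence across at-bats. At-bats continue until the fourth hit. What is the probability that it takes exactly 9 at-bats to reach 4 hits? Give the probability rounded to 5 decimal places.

Y = trial on which the fourth success occurs; negative binomial, r=4, p=0.29.
P(Y=9) = C(8,3) · p^4 · (1−p)^5
= 56 · 0.0070728 · 0.18042 = 0.0714614

0.07146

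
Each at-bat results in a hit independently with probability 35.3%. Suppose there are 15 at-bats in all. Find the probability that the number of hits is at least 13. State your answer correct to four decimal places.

X ~ Binomial(15, 0.353); P(X ≥ 13) = Σ C(15,k) p^k (1−p)^(15−k) over k:
  k=13: C(15,13)·0.353^13·0.647^2 = 0.000058
  k=14: C(15,14)·0.353^14·0.647^1 = 0.000005
  k=15: C(15,15)·0.353^15·0.647^0 = 0.000000
Total = 0.000063

0.0001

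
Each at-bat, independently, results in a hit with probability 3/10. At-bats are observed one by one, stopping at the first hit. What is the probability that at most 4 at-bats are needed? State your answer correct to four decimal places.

0.7599

Y = number of at-bats to the first success; geometric, p = 0.30.
P(Y ≤ 4) = 1 − (1−p)^4 = 1 − 0.240100 = 0.759900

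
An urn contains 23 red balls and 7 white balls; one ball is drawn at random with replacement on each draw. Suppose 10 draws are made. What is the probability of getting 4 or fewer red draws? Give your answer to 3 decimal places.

X ~ Binomial(10, 0.766667); P(X ≤ 4) = Σ C(10,k) p^k (1−p)^(10−k) over k:
  k=0: C(10,0)·0.766667^0·0.233333^10 = 0.00000
  k=1: C(10,1)·0.766667^1·0.233333^9 = 0.00002
  k=2: C(10,2)·0.766667^2·0.233333^8 = 0.00023
  k=3: C(10,3)·0.766667^3·0.233333^7 = 0.00204
  k=4: C(10,4)·0.766667^4·0.233333^6 = 0.01171
Total = 0.01399

0.014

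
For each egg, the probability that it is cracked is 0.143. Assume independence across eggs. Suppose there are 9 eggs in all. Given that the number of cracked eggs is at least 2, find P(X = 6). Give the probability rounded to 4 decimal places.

X ~ Binomial(9, 0.143). Want P(X=6 | X≥2) = P(X=6) / P(X≥2).
P(X=6) = C(9,6)·0.143^6·0.857^3 = 0.000452
P(X≥2) = 1 − 0.249360 − 0.374477 = 0.376163
Ratio = 0.000452 / 0.376163 = 0.001202

0.0012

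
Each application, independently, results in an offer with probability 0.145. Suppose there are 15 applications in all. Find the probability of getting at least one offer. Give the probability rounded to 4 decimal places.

P(at least one) = 1 − P(none) = 1 − (1 − 0.145)^15
= 1 − 0.095388 = 0.904612

0.9046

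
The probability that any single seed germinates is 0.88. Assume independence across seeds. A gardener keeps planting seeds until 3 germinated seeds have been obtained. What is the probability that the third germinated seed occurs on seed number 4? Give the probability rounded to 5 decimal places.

Y = trial on which the third success occurs; negative binomial, r=3, p=0.88.
P(Y=4) = C(3,2) · p^3 · (1−p)^1
= 3 · 0.68147 · 0.12 = 0.2453299

0.24533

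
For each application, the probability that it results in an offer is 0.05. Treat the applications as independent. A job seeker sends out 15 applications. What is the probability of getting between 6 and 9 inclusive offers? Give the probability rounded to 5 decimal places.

X ~ Binomial(15, 0.05); P(6 ≤ X ≤ 9) = Σ C(15,k) p^k (1−p)^(15−k) over k:
  k=6: C(15,6)·0.05^6·0.95^9 = 0.0000493
  k=7: C(15,7)·0.05^7·0.95^8 = 0.0000033
  k=8: C(15,8)·0.05^8·0.95^7 = 0.0000002
  k=9: C(15,9)·0.05^9·0.95^6 = 0.0000000
Total = 0.0000528

0.00005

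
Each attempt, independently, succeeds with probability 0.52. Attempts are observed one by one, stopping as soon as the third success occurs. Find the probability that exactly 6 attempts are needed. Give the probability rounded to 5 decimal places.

0.15550

Y = trial on which the third success occurs; negative binomial, r=3, p=0.52.
P(Y=6) = C(5,2) · p^3 · (1−p)^3
= 10 · 0.14061 · 0.11059 = 0.1555012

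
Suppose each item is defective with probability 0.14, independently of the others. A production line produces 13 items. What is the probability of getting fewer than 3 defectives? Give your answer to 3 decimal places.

0.730

X ~ Binomial(13, 0.14); P(X ≤ 2) = Σ C(13,k) p^k (1−p)^(13−k) over k:
  k=0: C(13,0)·0.14^0·0.86^13 = 0.14076
  k=1: C(13,1)·0.14^1·0.86^12 = 0.29789
  k=2: C(13,2)·0.14^2·0.86^11 = 0.29096
Total = 0.72961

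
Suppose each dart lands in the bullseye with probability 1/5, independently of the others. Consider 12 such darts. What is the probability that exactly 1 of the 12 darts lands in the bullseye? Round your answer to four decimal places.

0.2062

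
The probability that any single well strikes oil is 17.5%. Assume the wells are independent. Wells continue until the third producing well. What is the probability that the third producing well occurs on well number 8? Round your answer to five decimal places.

0.04301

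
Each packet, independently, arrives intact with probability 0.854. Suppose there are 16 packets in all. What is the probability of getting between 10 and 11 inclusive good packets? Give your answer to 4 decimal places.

X ~ Binomial(16, 0.854); P(10 ≤ X ≤ 11) = Σ C(16,k) p^k (1−p)^(16−k) over k:
  k=10: C(16,10)·0.854^10·0.146^6 = 0.016004
  k=11: C(16,11)·0.854^11·0.146^5 = 0.051060
Total = 0.067064

0.0671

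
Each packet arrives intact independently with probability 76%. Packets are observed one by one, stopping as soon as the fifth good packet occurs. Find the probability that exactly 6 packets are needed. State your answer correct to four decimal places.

Y = trial on which the fifth success occurs; negative binomial, r=5, p=0.76.
P(Y=6) = C(5,4) · p^5 · (1−p)^1
= 5 · 0.25355 · 0.24 = 0.304263

0.3043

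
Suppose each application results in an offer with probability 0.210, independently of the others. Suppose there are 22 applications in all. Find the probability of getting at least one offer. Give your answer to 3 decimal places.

P(at least one) = 1 − P(none) = 1 − (1 − 0.21)^22
= 1 − 0.00559 = 0.99441

0.994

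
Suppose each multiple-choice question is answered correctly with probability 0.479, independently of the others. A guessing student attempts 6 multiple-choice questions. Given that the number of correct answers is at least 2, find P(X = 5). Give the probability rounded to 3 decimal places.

0.091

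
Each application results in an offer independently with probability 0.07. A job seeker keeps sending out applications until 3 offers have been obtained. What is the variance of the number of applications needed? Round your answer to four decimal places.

Y = total applications until the third success; negative binomial with r=3, p=0.07.
Var(Y) = r(1−p)/p² = 3·0.93 / 0.07² = 569.387755

569.3878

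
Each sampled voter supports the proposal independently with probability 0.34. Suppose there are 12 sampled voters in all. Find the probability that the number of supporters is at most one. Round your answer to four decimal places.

X ~ Binomial(12, 0.34); P(X ≤ 1) = Σ C(12,k) p^k (1−p)^(12−k) over k:
  k=0: C(12,0)·0.34^0·0.66^12 = 0.006832
  k=1: C(12,1)·0.34^1·0.66^11 = 0.042232
Total = 0.049064

0.0491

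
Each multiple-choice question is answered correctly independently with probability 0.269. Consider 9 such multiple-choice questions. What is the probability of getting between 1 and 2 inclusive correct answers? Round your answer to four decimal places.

0.4879

X ~ Binomial(9, 0.269); P(1 ≤ X ≤ 2) = Σ C(9,k) p^k (1−p)^(9−k) over k:
  k=1: C(9,1)·0.269^1·0.731^8 = 0.197394
  k=2: C(9,2)·0.269^2·0.731^7 = 0.290555
Total = 0.487949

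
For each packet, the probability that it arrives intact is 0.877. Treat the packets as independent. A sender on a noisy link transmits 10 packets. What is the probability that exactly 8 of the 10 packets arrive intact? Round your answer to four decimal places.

X ~ Binomial(n=10, p=0.877).
P(X=8) = C(10,8) · p^8 · (1−p)^2
= 45 · 0.34994 · 0.015129 = 0.238243

0.2382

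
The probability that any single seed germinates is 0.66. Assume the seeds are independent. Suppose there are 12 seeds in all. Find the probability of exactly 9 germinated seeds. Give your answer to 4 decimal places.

0.2055

X ~ Binomial(n=12, p=0.66).
P(X=9) = C(12,9) · p^9 · (1−p)^3
= 220 · 0.023763 · 0.039304 = 0.205473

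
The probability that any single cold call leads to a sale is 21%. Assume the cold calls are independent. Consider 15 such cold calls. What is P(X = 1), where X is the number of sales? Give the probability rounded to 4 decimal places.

0.1162

X ~ Binomial(n=15, p=0.21).
P(X=1) = C(15,1) · p^1 · (1−p)^14
= 15 · 0.21 · 0.036879 = 0.116169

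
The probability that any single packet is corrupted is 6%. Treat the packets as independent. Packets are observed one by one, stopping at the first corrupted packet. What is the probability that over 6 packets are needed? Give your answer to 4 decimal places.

Y = number of packets to the first success; geometric, p = 0.06.
P(Y > 6) = P(first 6 all fail) = (1−p)^6 = 0.689870

0.6899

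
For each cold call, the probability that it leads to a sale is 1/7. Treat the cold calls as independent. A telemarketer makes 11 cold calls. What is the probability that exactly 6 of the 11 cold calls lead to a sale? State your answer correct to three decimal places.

0.002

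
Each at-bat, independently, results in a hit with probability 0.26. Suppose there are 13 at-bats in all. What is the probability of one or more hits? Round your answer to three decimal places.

P(at least one) = 1 − P(none) = 1 − (1 − 0.26)^13
= 1 − 0.01995 = 0.98005

0.980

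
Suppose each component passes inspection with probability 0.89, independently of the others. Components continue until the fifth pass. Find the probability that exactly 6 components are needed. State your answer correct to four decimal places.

Y = trial on which the fifth success occurs; negative binomial, r=5, p=0.89.
P(Y=6) = C(5,4) · p^5 · (1−p)^1
= 5 · 0.55841 · 0.11 = 0.307123

0.3071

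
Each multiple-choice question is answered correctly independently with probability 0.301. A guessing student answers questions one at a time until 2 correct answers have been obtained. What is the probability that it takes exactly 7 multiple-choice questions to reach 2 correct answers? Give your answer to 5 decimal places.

0.09071

Y = trial on which the second success occurs; negative binomial, r=2, p=0.301.
P(Y=7) = C(6,1) · p^2 · (1−p)^5
= 6 · 0.090601 · 0.16687 = 0.0907131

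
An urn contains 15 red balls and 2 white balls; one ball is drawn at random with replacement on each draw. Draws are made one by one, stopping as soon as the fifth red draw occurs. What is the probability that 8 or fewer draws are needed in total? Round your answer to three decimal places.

0.991

Finishing within 8 draws ⇔ at least 5 successes in the first 8. With X ~ Binomial(8, 0.882353), P(Y ≤ 8) = 1 − P(X ≤ 4).
  k=0: C(8,0)·0.882353^0·0.117647^8 = 0.00000
  k=1: C(8,1)·0.882353^1·0.117647^7 = 0.00000
  k=2: C(8,2)·0.882353^2·0.117647^6 = 0.00006
  k=3: C(8,3)·0.882353^3·0.117647^5 = 0.00087
  k=4: C(8,4)·0.882353^4·0.117647^4 = 0.00813
1 − 0.00906 = 0.99094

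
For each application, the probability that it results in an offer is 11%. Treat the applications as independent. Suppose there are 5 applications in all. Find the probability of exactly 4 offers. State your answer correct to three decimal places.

0.001

X ~ Binomial(n=5, p=0.11).
P(X=4) = C(5,4) · p^4 · (1−p)^1
= 5 · 0.00014641 · 0.89 = 0.00065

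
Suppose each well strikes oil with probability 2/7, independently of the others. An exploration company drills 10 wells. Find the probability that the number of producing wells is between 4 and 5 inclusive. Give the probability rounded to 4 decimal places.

X ~ Binomial(10, 0.285714); P(4 ≤ X ≤ 5) = Σ C(10,k) p^k (1−p)^(10−k) over k:
  k=4: C(10,4)·0.285714^4·0.714286^6 = 0.185857
  k=5: C(10,5)·0.285714^5·0.714286^5 = 0.089211
Total = 0.275068

0.2751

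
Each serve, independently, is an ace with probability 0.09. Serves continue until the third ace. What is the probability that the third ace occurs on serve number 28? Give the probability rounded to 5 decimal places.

Y = trial on which the third success occurs; negative binomial, r=3, p=0.09.
P(Y=28) = C(27,2) · p^3 · (1−p)^25
= 351 · 0.000729 · 0.094631 = 0.0242142

0.02421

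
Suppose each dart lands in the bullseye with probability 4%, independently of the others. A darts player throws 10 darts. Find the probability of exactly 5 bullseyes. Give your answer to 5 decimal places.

0.00002

X ~ Binomial(n=10, p=0.04).
P(X=5) = C(10,5) · p^5 · (1−p)^5
= 252 · 1.024e-07 · 0.81537 = 0.0000210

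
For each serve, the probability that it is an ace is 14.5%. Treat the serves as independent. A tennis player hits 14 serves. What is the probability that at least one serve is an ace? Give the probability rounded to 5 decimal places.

P(at least one) = 1 − P(none) = 1 − (1 − 0.145)^14
= 1 − 0.1115644 = 0.8884356

0.88844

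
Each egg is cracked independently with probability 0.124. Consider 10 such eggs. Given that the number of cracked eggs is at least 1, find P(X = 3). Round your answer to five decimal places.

X ~ Binomial(10, 0.124). Want P(X=3 | X≥1) = P(X=3) / P(X≥1).
P(X=3) = C(10,3)·0.124^3·0.876^7 = 0.0905681
P(X≥1) = 1 − 0.2660977 = 0.7339023
Ratio = 0.0905681 / 0.7339023 = 0.1234061

0.12341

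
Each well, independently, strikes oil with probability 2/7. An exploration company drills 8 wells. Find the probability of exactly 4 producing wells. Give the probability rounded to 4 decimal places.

0.1214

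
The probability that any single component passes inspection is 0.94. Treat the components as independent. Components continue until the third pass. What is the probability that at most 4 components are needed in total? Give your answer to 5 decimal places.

Finishing within 4 components ⇔ at least 3 successes in the first 4. With X ~ Binomial(4, 0.94), P(Y ≤ 4) = 1 − P(X ≤ 2).
  k=0: C(4,0)·0.94^0·0.06^4 = 0.0000130
  k=1: C(4,1)·0.94^1·0.06^3 = 0.0008122
  k=2: C(4,2)·0.94^2·0.06^2 = 0.0190858
1 − 0.0199109 = 0.9800891

0.98009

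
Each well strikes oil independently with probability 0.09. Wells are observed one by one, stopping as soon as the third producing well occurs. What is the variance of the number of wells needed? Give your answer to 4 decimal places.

Y = total wells until the third success; negative binomial with r=3, p=0.09.
Var(Y) = r(1−p)/p² = 3·0.91 / 0.09² = 337.037037

337.0370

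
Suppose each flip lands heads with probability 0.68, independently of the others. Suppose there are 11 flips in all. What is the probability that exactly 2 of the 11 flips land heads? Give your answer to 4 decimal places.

X ~ Binomial(n=11, p=0.68).
P(X=2) = C(11,2) · p^2 · (1−p)^9
= 55 · 0.4624 · 3.5184e-05 = 0.000895

0.0009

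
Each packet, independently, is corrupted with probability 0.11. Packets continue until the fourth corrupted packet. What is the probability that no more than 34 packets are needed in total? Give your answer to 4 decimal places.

0.5231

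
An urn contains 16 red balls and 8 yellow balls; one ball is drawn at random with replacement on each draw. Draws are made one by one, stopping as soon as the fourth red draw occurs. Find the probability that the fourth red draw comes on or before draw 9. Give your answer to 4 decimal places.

0.9576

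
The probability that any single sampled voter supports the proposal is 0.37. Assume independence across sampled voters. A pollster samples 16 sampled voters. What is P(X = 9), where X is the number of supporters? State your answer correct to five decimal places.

X ~ Binomial(n=16, p=0.37).
P(X=9) = C(16,9) · p^9 · (1−p)^7
= 11440 · 0.00012996 · 0.03939 = 0.0585633

0.05856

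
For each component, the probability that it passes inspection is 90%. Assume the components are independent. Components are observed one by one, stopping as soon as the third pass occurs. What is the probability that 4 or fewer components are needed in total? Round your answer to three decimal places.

0.948

Finishing within 4 components ⇔ at least 3 successes in the first 4. With X ~ Binomial(4, 0.90), P(Y ≤ 4) = 1 − P(X ≤ 2).
  k=0: C(4,0)·0.90^0·0.10^4 = 0.00010
  k=1: C(4,1)·0.90^1·0.10^3 = 0.00360
  k=2: C(4,2)·0.90^2·0.10^2 = 0.04860
1 − 0.05230 = 0.94770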